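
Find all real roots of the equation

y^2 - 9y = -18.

Bring every term to one side: y^2 - 9y + 18 = 0.
Factor: (y - 3)(y - 6) = 0.
So y = 3 or y = 6.

y = 3 or y = 6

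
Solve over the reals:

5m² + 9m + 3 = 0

Discriminant: (9)² − 4·5·3 = 21.
Quadratic formula: m = (-9 ± √21) / 10.
So m = -9/10 + √(21)/10 ≈ -0.4417 or m = -9/10 - √(21)/10 ≈ -1.3583.

m = -1.3583 or m = -0.4417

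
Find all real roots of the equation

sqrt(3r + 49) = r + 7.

r = 0

Square both sides: 3r + 49 = (r + 7)^2.
Expand and rearrange: r^2 + 11r = 0.
Solving gives r = 0 or r = -11.
Check each candidate in the original equation:
  r = 0: sqrt(49) = 7, while r + 7 = 7 — valid.
  r = -11: sqrt(16) = 4, while r + 7 = -4 — extraneous.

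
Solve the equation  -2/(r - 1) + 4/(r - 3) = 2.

Multiply both sides by (r - 1)(r - 3):
-2(r - 3) + 4(r - 1) = 2(r - 1)(r - 3).
Expand and collect terms: 2r² - 10r + 4 = 0.
By the quadratic formula, r = (10 ± √68) / 4, so r ≈ 4.5616 or r ≈ 0.4384.
Neither value makes a denominator zero (r ≠ 1, r ≠ 3), so both are valid.

r = 0.4384 or r = 4.5616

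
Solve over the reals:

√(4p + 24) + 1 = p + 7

p = -6 or p = -2

Isolate the radical: √(4p + 24) = p + 6.
Square both sides: 4p + 24 = (p + 6)².
Expand and rearrange: p² + 8p + 12 = 0.
Solving gives p = -2 or p = -6.
Check each candidate in the original equation:
  p = -2: √(16) = 4, while p + 6 = 4 — valid.
  p = -6: √(0) = 0, while p + 6 = 0 — valid.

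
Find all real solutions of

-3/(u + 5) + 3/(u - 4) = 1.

Multiply both sides by (u + 5)(u - 4):
-3(u - 4) + 3(u + 5) = (u + 5)(u - 4).
Expand and collect terms: u² + u - 47 = 0.
By the quadratic formula, u = (-1 ± √189) / 2, so u ≈ 6.3739 or u ≈ -7.3739.
Neither value makes a denominator zero (u ≠ -5, u ≠ 4), so both are valid.

u = -7.3739 or u = 6.3739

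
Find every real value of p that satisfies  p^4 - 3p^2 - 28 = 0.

Let u = p^2. The equation becomes u^2 - 3u - 28 = 0.
Factor: (u - 7)(u + 4) = 0, so u = 7 or u = -4.
p^2 = 7 gives p = +/-sqrt(7) ~= +/-2.6458.
p^2 = -4 < 0 has no real solution.

p = -2.6458 or p = 2.6458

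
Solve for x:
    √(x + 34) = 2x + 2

x = 2

Square both sides: x + 34 = (2x + 2)².
Expand and rearrange: 4x² + 7x - 30 = 0.
Solving gives x = 2 or x = -3.75.
Check each candidate in the original equation:
  x = 2: √(36) = 6, while 2x + 2 = 6 — valid.
  x = -3.75: √(30.25) = 5.5, while 2x + 2 = -5.5 — extraneous.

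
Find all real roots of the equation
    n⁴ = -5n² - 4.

No real solutions.

Let u = n². The equation becomes u² + 5u + 4 = 0.
Factor: (u + 4)(u + 1) = 0, so u = -4 or u = -1.
n² = -4 < 0 has no real solution.
n² = -1 < 0 has no real solution.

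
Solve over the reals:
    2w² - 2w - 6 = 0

w = -1.3028 or w = 2.3028

Discriminant: (-2)² − 4·2·(-6) = 52.
Quadratic formula: w = (2 ± √52) / 4.
So w = 1/2 + √(13)/2 ≈ 2.3028 or w = 1/2 - √(13)/2 ≈ -1.3028.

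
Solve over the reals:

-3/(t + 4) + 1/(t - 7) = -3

Multiply both sides by (t + 4)(t - 7):
-3(t - 7) + (t + 4) = -3(t + 4)(t - 7).
Expand and collect terms: -3t^2 + 11t + 59 = 0.
By the quadratic formula, t = (-11 +/- sqrt(829)) / -6, so t ~= -2.9654 or t ~= 6.6321.
Neither value makes a denominator zero (t != -4, t != 7), so both are valid.

t = -2.9654 or t = 6.6321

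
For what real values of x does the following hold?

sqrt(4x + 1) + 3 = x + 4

x = 0 or x = 2

Isolate the radical: sqrt(4x + 1) = x + 1.
Square both sides: 4x + 1 = (x + 1)^2.
Expand and rearrange: x^2 - 2x = 0.
Solving gives x = 2 or x = 0.
Check each candidate in the original equation:
  x = 2: sqrt(9) = 3, while x + 1 = 3 — valid.
  x = 0: sqrt(1) = 1, while x + 1 = 1 — valid.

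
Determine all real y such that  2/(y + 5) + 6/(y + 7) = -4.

Multiply both sides by (y + 5)(y + 7):
2(y + 7) + 6(y + 5) = -4(y + 5)(y + 7).
Expand and collect terms: -4y² - 56y - 184 = 0.
By the quadratic formula, y = (56 ± √192) / -8, so y ≈ -8.7321 or y ≈ -5.2679.
Neither value makes a denominator zero (y ≠ -5, y ≠ -7), so both are valid.

y = -8.7321 or y = -5.2679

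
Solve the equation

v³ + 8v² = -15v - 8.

Rearrange: v³ + 8v² + 15v + 8 = 0.
Possible rational roots are divisors of 8. Testing v = -1 gives 0, so (v + 1) is a factor.
Divide: v³ + 8v² + 15v + 8 = (v + 1)(v² + 7v + 8).
Apply the quadratic formula to v² + 7v + 8 = 0: v = (-7 ± √17)/2, i.e. v ≈ -1.4384 or v ≈ -5.5616.

v = -5.5616 or v = -1.4384 or v = -1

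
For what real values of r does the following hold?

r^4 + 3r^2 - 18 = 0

Let u = r^2. The equation becomes u^2 + 3u - 18 = 0.
Factor: (u - 3)(u + 6) = 0, so u = 3 or u = -6.
r^2 = 3 gives r = +/-sqrt(3) ~= +/-1.7321.
r^2 = -6 < 0 has no real solution.

r = -1.7321 or r = 1.7321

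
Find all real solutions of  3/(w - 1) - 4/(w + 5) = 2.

Multiply both sides by (w - 1)(w + 5):
3(w + 5) - 4(w - 1) = 2(w - 1)(w + 5).
Expand and collect terms: 2w^2 + 9w - 29 = 0.
By the quadratic formula, w = (-9 +/- sqrt(313)) / 4, so w ~= 2.173 or w ~= -6.673.
Neither value makes a denominator zero (w != 1, w != -5), so both are valid.

w = -6.673 or w = 2.173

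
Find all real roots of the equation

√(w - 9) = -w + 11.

w = 10

Square both sides: w - 9 = (-w + 11)².
Expand and rearrange: w² - 23w + 130 = 0.
Solving gives w = 13 or w = 10.
Check each candidate in the original equation:
  w = 13: √(4) = 2, while -w + 11 = -2 — extraneous.
  w = 10: √(1) = 1, while -w + 11 = 1 — valid.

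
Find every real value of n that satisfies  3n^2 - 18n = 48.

Bring every term to one side: 3n^2 - 18n - 48 = 0.
Factor: 3(n - 8)(n + 2) = 0.
So n = 8 or n = -2.

n = -2 or n = 8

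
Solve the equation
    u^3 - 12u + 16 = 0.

u = -4 or u = 2

Possible rational roots are divisors of 16. Testing u = -4 gives 0, so (u + 4) is a factor.
Divide: u^3 - 12u + 16 = (u + 4)(u^2 - 4u + 4).
The quadratic has the repeated root u = 2.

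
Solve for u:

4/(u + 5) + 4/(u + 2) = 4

u = -4.3028 or u = -0.6972

Multiply both sides by (u + 5)(u + 2):
4(u + 2) + 4(u + 5) = 4(u + 5)(u + 2).
Expand and collect terms: 4u² + 20u + 12 = 0.
By the quadratic formula, u = (-20 ± √208) / 8, so u ≈ -0.6972 or u ≈ -4.3028.
Neither value makes a denominator zero (u ≠ -5, u ≠ -2), so both are valid.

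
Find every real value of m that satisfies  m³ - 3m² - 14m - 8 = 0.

Possible rational roots are divisors of -8. Testing m = -2 gives 0, so (m + 2) is a factor.
Divide: m³ - 3m² - 14m - 8 = (m + 2)(m² - 5m - 4).
Apply the quadratic formula to m² - 5m - 4 = 0: m = (5 ± √41)/2, i.e. m ≈ 5.7016 or m ≈ -0.7016.

m = -2 or m = -0.7016 or m = 5.7016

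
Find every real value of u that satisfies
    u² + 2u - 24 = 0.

u = -6 or u = 4

Factor: (u - 4)(u + 6) = 0.
So u = 4 or u = -6.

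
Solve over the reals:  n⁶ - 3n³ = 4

Let u = n³. The equation becomes u² - 3u - 4 = 0.
Factor: (u - 4)(u + 1) = 0, so u = 4 or u = -1.
n³ = 4 gives n = ∛(4) ≈ 1.5874.
n³ = -1 gives n = -1.

n = -1 or n = 1.5874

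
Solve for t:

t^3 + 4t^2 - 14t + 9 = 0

t = -6.4051 or t = 1 or t = 1.4051

Possible rational roots are divisors of 9. Testing t = 1 gives 0, so (t - 1) is a factor.
Divide: t^3 + 4t^2 - 14t + 9 = (t - 1)(t^2 + 5t - 9).
Apply the quadratic formula to t^2 + 5t - 9 = 0: t = (-5 +/- sqrt(61))/2, i.e. t ~= 1.4051 or t ~= -6.4051.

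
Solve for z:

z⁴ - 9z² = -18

z = -2.4495 or z = -1.7321 or z = 1.7321 or z = 2.4495

Let u = z². The equation becomes u² - 9u + 18 = 0.
Factor: (u - 3)(u - 6) = 0, so u = 3 or u = 6.
z² = 3 gives z = ±√(3) ≈ ±1.7321.
z² = 6 gives z = ±√(6) ≈ ±2.4495.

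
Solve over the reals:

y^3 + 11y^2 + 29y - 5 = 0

y = -6.1623 or y = -5 or y = 0.1623

Possible rational roots are divisors of -5. Testing y = -5 gives 0, so (y + 5) is a factor.
Divide: y^3 + 11y^2 + 29y - 5 = (y + 5)(y^2 + 6y - 1).
Apply the quadratic formula to y^2 + 6y - 1 = 0: y = (-6 +/- sqrt(40))/2, i.e. y ~= 0.1623 or y ~= -6.1623.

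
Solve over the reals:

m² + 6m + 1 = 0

m = -5.8284 or m = -0.1716

Discriminant: (6)² − 4·1·1 = 32.
Quadratic formula: m = (-6 ± √32) / 2.
So m = -3 + 2·√(2) ≈ -0.1716 or m = -3 - 2·√(2) ≈ -5.8284.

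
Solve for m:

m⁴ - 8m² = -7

m = -2.6458 or m = -1 or m = 1 or m = 2.6458

Let u = m². The equation becomes u² - 8u + 7 = 0.
Factor: (u - 1)(u - 7) = 0, so u = 1 or u = 7.
m² = 1 gives m = ±1.
m² = 7 gives m = ±√(7) ≈ ±2.6458.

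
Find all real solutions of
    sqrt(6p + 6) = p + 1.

Square both sides: 6p + 6 = (p + 1)^2.
Expand and rearrange: p^2 - 4p - 5 = 0.
Solving gives p = 5 or p = -1.
Check each candidate in the original equation:
  p = 5: sqrt(36) = 6, while p + 1 = 6 — valid.
  p = -1: sqrt(0) = 0, while p + 1 = 0 — valid.

p = -1 or p = 5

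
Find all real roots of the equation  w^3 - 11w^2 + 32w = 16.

w = 0.6277 or w = 4 or w = 6.3723

Rearrange: w^3 - 11w^2 + 32w - 16 = 0.
Possible rational roots are divisors of -16. Testing w = 4 gives 0, so (w - 4) is a factor.
Divide: w^3 - 11w^2 + 32w - 16 = (w - 4)(w^2 - 7w + 4).
Apply the quadratic formula to w^2 - 7w + 4 = 0: w = (7 +/- sqrt(33))/2, i.e. w ~= 6.3723 or w ~= 0.6277.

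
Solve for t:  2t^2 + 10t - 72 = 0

t = -9 or t = 4

Factor: 2(t - 4)(t + 9) = 0.
So t = 4 or t = -9.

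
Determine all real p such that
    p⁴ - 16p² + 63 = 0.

Let u = p². The equation becomes u² - 16u + 63 = 0.
Factor: (u - 9)(u - 7) = 0, so u = 9 or u = 7.
p² = 9 gives p = ±3.
p² = 7 gives p = ±√(7) ≈ ±2.6458.

p = -3 or p = -2.6458 or p = 2.6458 or p = 3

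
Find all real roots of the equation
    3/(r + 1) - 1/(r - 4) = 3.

r = 0.0933 or r = 3.5734

Multiply both sides by (r + 1)(r - 4):
3(r - 4) - (r + 1) = 3(r + 1)(r - 4).
Expand and collect terms: 3r² - 11r + 1 = 0.
By the quadratic formula, r = (11 ± √109) / 6, so r ≈ 3.5734 or r ≈ 0.0933.
Neither value makes a denominator zero (r ≠ -1, r ≠ 4), so both are valid.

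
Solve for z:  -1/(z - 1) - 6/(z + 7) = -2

Multiply both sides by (z - 1)(z + 7):
-(z + 7) - 6(z - 1) = -2(z - 1)(z + 7).
Expand and collect terms: -2z² - 5z + 15 = 0.
By the quadratic formula, z = (5 ± √145) / -4, so z ≈ -4.2604 or z ≈ 1.7604.
Neither value makes a denominator zero (z ≠ 1, z ≠ -7), so both are valid.

z = -4.2604 or z = 1.7604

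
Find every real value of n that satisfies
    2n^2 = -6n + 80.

Bring every term to one side: 2n^2 + 6n - 80 = 0.
Factor: 2(n - 5)(n + 8) = 0.
So n = 5 or n = -8.

n = -8 or n = 5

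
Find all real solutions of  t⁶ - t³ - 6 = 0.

t = -1.2599 or t = 1.4422

Let u = t³. The equation becomes u² - u - 6 = 0.
Factor: (u - 3)(u + 2) = 0, so u = 3 or u = -2.
t³ = 3 gives t = ∛(3) ≈ 1.4422.
t³ = -2 gives t = -∛(2) ≈ -1.2599.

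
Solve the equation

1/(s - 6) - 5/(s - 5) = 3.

Multiply both sides by (s - 6)(s - 5):
(s - 5) - 5(s - 6) = 3(s - 6)(s - 5).
Expand and collect terms: 3s² - 29s + 65 = 0.
By the quadratic formula, s = (29 ± √61) / 6, so s ≈ 6.135 or s ≈ 3.5316.
Neither value makes a denominator zero (s ≠ 6, s ≠ 5), so both are valid.

s = 3.5316 or s = 6.135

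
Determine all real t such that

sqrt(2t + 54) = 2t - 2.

Square both sides: 2t + 54 = (2t - 2)^2.
Expand and rearrange: 4t^2 - 10t - 50 = 0.
Solving gives t = 5 or t = -2.5.
Check each candidate in the original equation:
  t = 5: sqrt(64) = 8, while 2t - 2 = 8 — valid.
  t = -2.5: sqrt(49) = 7, while 2t - 2 = -7 — extraneous.

t = 5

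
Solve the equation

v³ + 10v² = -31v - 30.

v = -5 or v = -3 or v = -2

Rearrange: v³ + 10v² + 31v + 30 = 0.
Possible rational roots are divisors of 30. Testing v = -5 gives 0, so (v + 5) is a factor.
Divide: v³ + 10v² + 31v + 30 = (v + 5)(v² + 5v + 6).
Factor the quadratic: v = -2 or v = -3.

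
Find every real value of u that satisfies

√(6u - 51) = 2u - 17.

u = 8.5 or u = 10

Square both sides: 6u - 51 = (2u - 17)².
Expand and rearrange: 4u² - 74u + 340 = 0.
Solving gives u = 10 or u = 8.5.
Check each candidate in the original equation:
  u = 10: √(9) = 3, while 2u - 17 = 3 — valid.
  u = 8.5: √(0) = 0, while 2u - 17 = 0 — valid.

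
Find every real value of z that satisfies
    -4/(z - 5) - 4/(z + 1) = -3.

z = 0.0504 or z = 6.6163

Multiply both sides by (z - 5)(z + 1):
-4(z + 1) - 4(z - 5) = -3(z - 5)(z + 1).
Expand and collect terms: -3z^2 + 20z - 1 = 0.
By the quadratic formula, z = (-20 +/- sqrt(388)) / -6, so z ~= 0.0504 or z ~= 6.6163.
Neither value makes a denominator zero (z != 5, z != -1), so both are valid.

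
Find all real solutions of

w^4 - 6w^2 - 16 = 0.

w = -2.8284 or w = 2.8284

Let u = w^2. The equation becomes u^2 - 6u - 16 = 0.
Factor: (u + 2)(u - 8) = 0, so u = -2 or u = 8.
w^2 = -2 < 0 has no real solution.
w^2 = 8 gives w = +/-2*sqrt(2) ~= +/-2.8284.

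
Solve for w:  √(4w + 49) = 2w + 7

w = 0

Square both sides: 4w + 49 = (2w + 7)².
Expand and rearrange: 4w² + 24w = 0.
Solving gives w = 0 or w = -6.
Check each candidate in the original equation:
  w = 0: √(49) = 7, while 2w + 7 = 7 — valid.
  w = -6: √(25) = 5, while 2w + 7 = -5 — extraneous.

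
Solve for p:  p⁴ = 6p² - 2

Let u = p². The equation becomes u² - 6u + 2 = 0.
By the quadratic formula, u = √(7) + 3 or u = 3 - √(7).
p² = √(7) + 3 gives p = ±√(√(7) + 3) ≈ ±2.3761.
p² = 3 - √(7) gives p = ±√(3 - √(7)) ≈ ±0.5952.

p = -2.3761 or p = -0.5952 or p = 0.5952 or p = 2.3761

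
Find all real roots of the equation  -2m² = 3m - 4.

m = -2.3508 or m = 0.8508

Rearrange to standard form: -2m² - 3m + 4 = 0.
Discriminant: (-3)² − 4·(-2)·4 = 41.
Quadratic formula: m = (3 ± √41) / (-4).
So m = -√(41)/4 - 3/4 ≈ -2.3508 or m = -3/4 + √(41)/4 ≈ 0.8508.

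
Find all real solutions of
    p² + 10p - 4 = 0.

p = -10.3852 or p = 0.3852

Discriminant: (10)² − 4·1·(-4) = 116.
Quadratic formula: p = (-10 ± √116) / 2.
So p = -5 + √(29) ≈ 0.3852 or p = -√(29) - 5 ≈ -10.3852.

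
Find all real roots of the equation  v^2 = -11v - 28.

v = -7 or v = -4

Bring every term to one side: v^2 + 11v + 28 = 0.
Factor: (v + 4)(v + 7) = 0.
So v = -4 or v = -7.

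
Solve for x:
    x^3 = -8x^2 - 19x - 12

x = -4 or x = -3 or x = -1

Rearrange: x^3 + 8x^2 + 19x + 12 = 0.
Possible rational roots are divisors of 12. Testing x = -3 gives 0, so (x + 3) is a factor.
Divide: x^3 + 8x^2 + 19x + 12 = (x + 3)(x^2 + 5x + 4).
Factor the quadratic: x = -1 or x = -4.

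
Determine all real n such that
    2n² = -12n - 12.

Rearrange to standard form: 2n² + 12n + 12 = 0.
Discriminant: (12)² − 4·2·12 = 48.
Quadratic formula: n = (-12 ± √48) / 4.
So n = -3 + √(3) ≈ -1.2679 or n = -3 - √(3) ≈ -4.7321.

n = -4.7321 or n = -1.2679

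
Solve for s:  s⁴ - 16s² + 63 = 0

s = -3 or s = -2.6458 or s = 2.6458 or s = 3

Let u = s². The equation becomes u² - 16u + 63 = 0.
Factor: (u - 7)(u - 9) = 0, so u = 7 or u = 9.
s² = 7 gives s = ±√(7) ≈ ±2.6458.
s² = 9 gives s = ±3.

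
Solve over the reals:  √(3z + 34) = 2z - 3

z = 5

Square both sides: 3z + 34 = (2z - 3)².
Expand and rearrange: 4z² - 15z - 25 = 0.
Solving gives z = 5 or z = -1.25.
Check each candidate in the original equation:
  z = 5: √(49) = 7, while 2z - 3 = 7 — valid.
  z = -1.25: √(30.25) = 5.5, while 2z - 3 = -5.5 — extraneous.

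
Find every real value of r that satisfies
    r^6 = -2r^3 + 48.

Let u = r^3. The equation becomes u^2 + 2u - 48 = 0.
Factor: (u + 8)(u - 6) = 0, so u = -8 or u = 6.
r^3 = -8 gives r = -2.
r^3 = 6 gives r = (6)^(1/3) ~= 1.8171.

r = -2 or r = 1.8171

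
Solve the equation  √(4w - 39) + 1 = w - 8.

Isolate the radical: √(4w - 39) = w - 9.
Square both sides: 4w - 39 = (w - 9)².
Expand and rearrange: w² - 22w + 120 = 0.
Solving gives w = 12 or w = 10.
Check each candidate in the original equation:
  w = 12: √(9) = 3, while w - 9 = 3 — valid.
  w = 10: √(1) = 1, while w - 9 = 1 — valid.

w = 10 or w = 12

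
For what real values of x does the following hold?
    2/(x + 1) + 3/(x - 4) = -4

Multiply both sides by (x + 1)(x - 4):
2(x - 4) + 3(x + 1) = -4(x + 1)(x - 4).
Expand and collect terms: -4x^2 + 7x + 21 = 0.
By the quadratic formula, x = (-7 +/- sqrt(385)) / -8, so x ~= -1.5777 or x ~= 3.3277.
Neither value makes a denominator zero (x != -1, x != 4), so both are valid.

x = -1.5777 or x = 3.3277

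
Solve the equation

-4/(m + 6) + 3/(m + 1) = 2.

m = -7.631 or m = 0.131

Multiply both sides by (m + 6)(m + 1):
-4(m + 1) + 3(m + 6) = 2(m + 6)(m + 1).
Expand and collect terms: 2m² + 15m - 2 = 0.
By the quadratic formula, m = (-15 ± √241) / 4, so m ≈ 0.131 or m ≈ -7.631.
Neither value makes a denominator zero (m ≠ -6, m ≠ -1), so both are valid.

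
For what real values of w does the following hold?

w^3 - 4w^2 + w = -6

Rearrange: w^3 - 4w^2 + w + 6 = 0.
Possible rational roots are divisors of 6. Testing w = 2 gives 0, so (w - 2) is a factor.
Divide: w^3 - 4w^2 + w + 6 = (w - 2)(w^2 - 2w - 3).
Factor the quadratic: w = 3 or w = -1.

w = -1 or w = 2 or w = 3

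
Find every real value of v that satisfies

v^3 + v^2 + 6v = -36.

Rearrange: v^3 + v^2 + 6v + 36 = 0.
Possible rational roots are divisors of 36. Testing v = -3 gives 0, so (v + 3) is a factor.
Divide: v^3 + v^2 + 6v + 36 = (v + 3)(v^2 - 2v + 12).
The quadratic v^2 - 2v + 12 has discriminant -44 < 0, so no further real roots.

v = -3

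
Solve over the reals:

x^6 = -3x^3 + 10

x = -1.71 or x = 1.2599

Let u = x^3. The equation becomes u^2 + 3u - 10 = 0.
Factor: (u - 2)(u + 5) = 0, so u = 2 or u = -5.
x^3 = 2 gives x = (2)^(1/3) ~= 1.2599.
x^3 = -5 gives x = -(5)^(1/3) ~= -1.71.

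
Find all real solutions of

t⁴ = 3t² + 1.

t = -1.8174 or t = 1.8174

Let u = t². The equation becomes u² - 3u - 1 = 0.
By the quadratic formula, u = 3/2 + √(13)/2 or u = 3/2 - √(13)/2.
t² = 3/2 + √(13)/2 gives t = ±√(3/2 + √(13)/2) ≈ ±1.8174.
t² = 3/2 - √(13)/2 < 0 has no real solution.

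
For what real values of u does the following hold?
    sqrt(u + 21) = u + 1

Square both sides: u + 21 = (u + 1)^2.
Expand and rearrange: u^2 + u - 20 = 0.
Solving gives u = 4 or u = -5.
Check each candidate in the original equation:
  u = 4: sqrt(25) = 5, while u + 1 = 5 — valid.
  u = -5: sqrt(16) = 4, while u + 1 = -4 — extraneous.

u = 4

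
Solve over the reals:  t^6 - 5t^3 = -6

Let u = t^3. The equation becomes u^2 - 5u + 6 = 0.
Factor: (u - 2)(u - 3) = 0, so u = 2 or u = 3.
t^3 = 2 gives t = (2)^(1/3) ~= 1.2599.
t^3 = 3 gives t = (3)^(1/3) ~= 1.4422.

t = 1.2599 or t = 1.4422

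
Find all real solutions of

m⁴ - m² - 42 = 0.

m = -2.6458 or m = 2.6458

Let u = m². The equation becomes u² - u - 42 = 0.
Factor: (u - 7)(u + 6) = 0, so u = 7 or u = -6.
m² = 7 gives m = ±√(7) ≈ ±2.6458.
m² = -6 < 0 has no real solution.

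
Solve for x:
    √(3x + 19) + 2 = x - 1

x = 10

Isolate the radical: √(3x + 19) = x - 3.
Square both sides: 3x + 19 = (x - 3)².
Expand and rearrange: x² - 9x - 10 = 0.
Solving gives x = 10 or x = -1.
Check each candidate in the original equation:
  x = 10: √(49) = 7, while x - 3 = 7 — valid.
  x = -1: √(16) = 4, while x - 3 = -4 — extraneous.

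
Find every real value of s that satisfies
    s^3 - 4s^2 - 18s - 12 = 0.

Possible rational roots are divisors of -12. Testing s = -2 gives 0, so (s + 2) is a factor.
Divide: s^3 - 4s^2 - 18s - 12 = (s + 2)(s^2 - 6s - 6).
Apply the quadratic formula to s^2 - 6s - 6 = 0: s = (6 +/- sqrt(60))/2, i.e. s ~= 6.873 or s ~= -0.873.

s = -2 or s = -0.873 or s = 6.873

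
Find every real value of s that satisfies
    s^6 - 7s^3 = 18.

Let u = s^3. The equation becomes u^2 - 7u - 18 = 0.
Factor: (u - 9)(u + 2) = 0, so u = 9 or u = -2.
s^3 = 9 gives s = (9)^(1/3) ~= 2.0801.
s^3 = -2 gives s = -(2)^(1/3) ~= -1.2599.

s = -1.2599 or s = 2.0801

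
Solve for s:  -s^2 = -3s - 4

Bring every term to one side: -s^2 + 3s + 4 = 0.
Factor: -1(s + 1)(s - 4) = 0.
So s = -1 or s = 4.

s = -1 or s = 4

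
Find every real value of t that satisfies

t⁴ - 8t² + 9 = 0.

t = -2.5779 or t = -1.1637 or t = 1.1637 or t = 2.5779

Let u = t². The equation becomes u² - 8u + 9 = 0.
By the quadratic formula, u = √(7) + 4 or u = 4 - √(7).
t² = √(7) + 4 gives t = ±√(√(7) + 4) ≈ ±2.5779.
t² = 4 - √(7) gives t = ±√(4 - √(7)) ≈ ±1.1637.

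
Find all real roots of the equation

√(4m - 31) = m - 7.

Square both sides: 4m - 31 = (m - 7)².
Expand and rearrange: m² - 18m + 80 = 0.
Solving gives m = 10 or m = 8.
Check each candidate in the original equation:
  m = 10: √(9) = 3, while m - 7 = 3 — valid.
  m = 8: √(1) = 1, while m - 7 = 1 — valid.

m = 8 or m = 10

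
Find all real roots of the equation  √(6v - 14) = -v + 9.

Square both sides: 6v - 14 = (-v + 9)².
Expand and rearrange: v² - 24v + 95 = 0.
Solving gives v = 19 or v = 5.
Check each candidate in the original equation:
  v = 19: √(100) = 10, while -v + 9 = -10 — extraneous.
  v = 5: √(16) = 4, while -v + 9 = 4 — valid.

v = 5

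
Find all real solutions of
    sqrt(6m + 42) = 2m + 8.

Square both sides: 6m + 42 = (2m + 8)^2.
Expand and rearrange: 4m^2 + 26m + 22 = 0.
Solving gives m = -1 or m = -5.5.
Check each candidate in the original equation:
  m = -1: sqrt(36) = 6, while 2m + 8 = 6 — valid.
  m = -5.5: sqrt(9) = 3, while 2m + 8 = -3 — extraneous.

m = -1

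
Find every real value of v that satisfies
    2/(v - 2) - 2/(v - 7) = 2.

v = 3.382 or v = 5.618

Multiply both sides by (v - 2)(v - 7):
2(v - 7) - 2(v - 2) = 2(v - 2)(v - 7).
Expand and collect terms: 2v² - 18v + 38 = 0.
By the quadratic formula, v = (18 ± √20) / 4, so v ≈ 5.618 or v ≈ 3.382.
Neither value makes a denominator zero (v ≠ 2, v ≠ 7), so both are valid.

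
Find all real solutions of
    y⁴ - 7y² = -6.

Let u = y². The equation becomes u² - 7u + 6 = 0.
Factor: (u - 1)(u - 6) = 0, so u = 1 or u = 6.
y² = 1 gives y = ±1.
y² = 6 gives y = ±√(6) ≈ ±2.4495.

y = -2.4495 or y = -1 or y = 1 or y = 2.4495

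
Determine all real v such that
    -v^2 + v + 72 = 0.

Factor: -1(v + 8)(v - 9) = 0.
So v = -8 or v = 9.

v = -8 or v = 9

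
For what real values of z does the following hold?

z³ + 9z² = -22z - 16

Rearrange: z³ + 9z² + 22z + 16 = 0.
Possible rational roots are divisors of 16. Testing z = -2 gives 0, so (z + 2) is a factor.
Divide: z³ + 9z² + 22z + 16 = (z + 2)(z² + 7z + 8).
Apply the quadratic formula to z² + 7z + 8 = 0: z = (-7 ± √17)/2, i.e. z ≈ -1.4384 or z ≈ -5.5616.

z = -5.5616 or z = -2 or z = -1.4384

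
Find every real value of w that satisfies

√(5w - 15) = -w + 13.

Square both sides: 5w - 15 = (-w + 13)².
Expand and rearrange: w² - 31w + 184 = 0.
Solving gives w = 23 or w = 8.
Check each candidate in the original equation:
  w = 23: √(100) = 10, while -w + 13 = -10 — extraneous.
  w = 8: √(25) = 5, while -w + 13 = 5 — valid.

w = 8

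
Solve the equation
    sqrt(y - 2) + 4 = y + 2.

y = 2 or y = 3

Isolate the radical: sqrt(y - 2) = y - 2.
Square both sides: y - 2 = (y - 2)^2.
Expand and rearrange: y^2 - 5y + 6 = 0.
Solving gives y = 3 or y = 2.
Check each candidate in the original equation:
  y = 3: sqrt(1) = 1, while y - 2 = 1 — valid.
  y = 2: sqrt(0) = 0, while y - 2 = 0 — valid.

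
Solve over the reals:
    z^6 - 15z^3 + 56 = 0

z = 1.9129 or z = 2

Let u = z^3. The equation becomes u^2 - 15u + 56 = 0.
Factor: (u - 8)(u - 7) = 0, so u = 8 or u = 7.
z^3 = 8 gives z = 2.
z^3 = 7 gives z = (7)^(1/3) ~= 1.9129.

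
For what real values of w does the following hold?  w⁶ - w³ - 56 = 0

w = -1.9129 or w = 2

Let u = w³. The equation becomes u² - u - 56 = 0.
Factor: (u - 8)(u + 7) = 0, so u = 8 or u = -7.
w³ = 8 gives w = 2.
w³ = -7 gives w = -∛(7) ≈ -1.9129.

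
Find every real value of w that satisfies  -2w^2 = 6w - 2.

Rearrange to standard form: -2w^2 - 6w + 2 = 0.
Discriminant: (-6)^2 - 4*(-2)*2 = 52.
Quadratic formula: w = (6 +/- sqrt(52)) / (-4).
So w = -sqrt(13)/2 - 3/2 ~= -3.3028 or w = -3/2 + sqrt(13)/2 ~= 0.3028.

w = -3.3028 or w = 0.3028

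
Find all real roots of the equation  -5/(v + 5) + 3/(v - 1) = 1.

v = -8.831 or v = 2.831

Multiply both sides by (v + 5)(v - 1):
-5(v - 1) + 3(v + 5) = (v + 5)(v - 1).
Expand and collect terms: v² + 6v - 25 = 0.
By the quadratic formula, v = (-6 ± √136) / 2, so v ≈ 2.831 or v ≈ -8.831.
Neither value makes a denominator zero (v ≠ -5, v ≠ 1), so both are valid.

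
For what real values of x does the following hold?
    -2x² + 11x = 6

x = 0.614 or x = 4.886

Rearrange to standard form: -2x² + 11x - 6 = 0.
Discriminant: (11)² − 4·(-2)·(-6) = 73.
Quadratic formula: x = (-11 ± √73) / (-4).
So x = 11/4 - √(73)/4 ≈ 0.614 or x = √(73)/4 + 11/4 ≈ 4.886.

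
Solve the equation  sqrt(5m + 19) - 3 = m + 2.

Isolate the radical: sqrt(5m + 19) = m + 5.
Square both sides: 5m + 19 = (m + 5)^2.
Expand and rearrange: m^2 + 5m + 6 = 0.
Solving gives m = -2 or m = -3.
Check each candidate in the original equation:
  m = -2: sqrt(9) = 3, while m + 5 = 3 — valid.
  m = -3: sqrt(4) = 2, while m + 5 = 2 — valid.

m = -3 or m = -2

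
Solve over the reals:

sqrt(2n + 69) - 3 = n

Isolate the radical: sqrt(2n + 69) = n + 3.
Square both sides: 2n + 69 = (n + 3)^2.
Expand and rearrange: n^2 + 4n - 60 = 0.
Solving gives n = 6 or n = -10.
Check each candidate in the original equation:
  n = 6: sqrt(81) = 9, while n + 3 = 9 — valid.
  n = -10: sqrt(49) = 7, while n + 3 = -7 — extraneous.

n = 6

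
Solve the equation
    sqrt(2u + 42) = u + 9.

Square both sides: 2u + 42 = (u + 9)^2.
Expand and rearrange: u^2 + 16u + 39 = 0.
Solving gives u = -3 or u = -13.
Check each candidate in the original equation:
  u = -3: sqrt(36) = 6, while u + 9 = 6 — valid.
  u = -13: sqrt(16) = 4, while u + 9 = -4 — extraneous.

u = -3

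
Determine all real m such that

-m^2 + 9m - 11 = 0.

m = 1.4586 or m = 7.5414

Discriminant: (9)^2 - 4*(-1)*(-11) = 37.
Quadratic formula: m = (-9 +/- sqrt(37)) / (-2).
So m = 9/2 - sqrt(37)/2 ~= 1.4586 or m = sqrt(37)/2 + 9/2 ~= 7.5414.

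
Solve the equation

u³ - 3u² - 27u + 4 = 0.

Possible rational roots are divisors of 4. Testing u = -4 gives 0, so (u + 4) is a factor.
Divide: u³ - 3u² - 27u + 4 = (u + 4)(u² - 7u + 1).
Apply the quadratic formula to u² - 7u + 1 = 0: u = (7 ± √45)/2, i.e. u ≈ 6.8541 or u ≈ 0.1459.

u = -4 or u = 0.1459 or u = 6.8541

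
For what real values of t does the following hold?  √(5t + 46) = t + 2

Square both sides: 5t + 46 = (t + 2)².
Expand and rearrange: t² - t - 42 = 0.
Solving gives t = 7 or t = -6.
Check each candidate in the original equation:
  t = 7: √(81) = 9, while t + 2 = 9 — valid.
  t = -6: √(16) = 4, while t + 2 = -4 — extraneous.

t = 7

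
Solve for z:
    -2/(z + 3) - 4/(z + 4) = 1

z = -9.7016 or z = -3.2984

Multiply both sides by (z + 3)(z + 4):
-2(z + 4) - 4(z + 3) = (z + 3)(z + 4).
Expand and collect terms: z² + 13z + 32 = 0.
By the quadratic formula, z = (-13 ± √41) / 2, so z ≈ -3.2984 or z ≈ -9.7016.
Neither value makes a denominator zero (z ≠ -3, z ≠ -4), so both are valid.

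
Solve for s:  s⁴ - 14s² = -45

Let u = s². The equation becomes u² - 14u + 45 = 0.
Factor: (u - 5)(u - 9) = 0, so u = 5 or u = 9.
s² = 5 gives s = ±√(5) ≈ ±2.2361.
s² = 9 gives s = ±3.

s = -3 or s = -2.2361 or s = 2.2361 or s = 3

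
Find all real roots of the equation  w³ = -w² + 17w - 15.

w = -5 or w = 1 or w = 3

Rearrange: w³ + w² - 17w + 15 = 0.
Possible rational roots are divisors of 15. Testing w = -5 gives 0, so (w + 5) is a factor.
Divide: w³ + w² - 17w + 15 = (w + 5)(w² - 4w + 3).
Factor the quadratic: w = 3 or w = 1.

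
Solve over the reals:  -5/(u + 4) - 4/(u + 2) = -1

Multiply both sides by (u + 4)(u + 2):
-5(u + 2) - 4(u + 4) = -(u + 4)(u + 2).
Expand and collect terms: -u² + 3u + 18 = 0.
Factor or apply the quadratic formula: u = -3 or u = 6.
Neither value makes a denominator zero (u ≠ -4, u ≠ -2), so both are valid.

u = -3 or u = 6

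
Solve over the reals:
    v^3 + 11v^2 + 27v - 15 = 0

Possible rational roots are divisors of -15. Testing v = -5 gives 0, so (v + 5) is a factor.
Divide: v^3 + 11v^2 + 27v - 15 = (v + 5)(v^2 + 6v - 3).
Apply the quadratic formula to v^2 + 6v - 3 = 0: v = (-6 +/- sqrt(48))/2, i.e. v ~= 0.4641 or v ~= -6.4641.

v = -6.4641 or v = -5 or v = 0.4641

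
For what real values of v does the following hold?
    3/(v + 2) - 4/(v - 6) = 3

Multiply both sides by (v + 2)(v - 6):
3(v - 6) - 4(v + 2) = 3(v + 2)(v - 6).
Expand and collect terms: 3v^2 - 11v - 10 = 0.
By the quadratic formula, v = (11 +/- sqrt(241)) / 6, so v ~= 4.4207 or v ~= -0.754.
Neither value makes a denominator zero (v != -2, v != 6), so both are valid.

v = -0.754 or v = 4.4207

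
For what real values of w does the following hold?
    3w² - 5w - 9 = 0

w = -1.0888 or w = 2.7554

Discriminant: (-5)² − 4·3·(-9) = 133.
Quadratic formula: w = (5 ± √133) / 6.
So w = 5/6 + √(133)/6 ≈ 2.7554 or w = 5/6 - √(133)/6 ≈ -1.0888.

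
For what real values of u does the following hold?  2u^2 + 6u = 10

u = -4.1926 or u = 1.1926

Rearrange to standard form: 2u^2 + 6u - 10 = 0.
Discriminant: (6)^2 - 4*2*(-10) = 116.
Quadratic formula: u = (-6 +/- sqrt(116)) / 4.
So u = -3/2 + sqrt(29)/2 ~= 1.1926 or u = -sqrt(29)/2 - 3/2 ~= -4.1926.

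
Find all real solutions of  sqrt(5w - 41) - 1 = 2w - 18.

w = 10

Isolate the radical: sqrt(5w - 41) = 2w - 17.
Square both sides: 5w - 41 = (2w - 17)^2.
Expand and rearrange: 4w^2 - 73w + 330 = 0.
Solving gives w = 10 or w = 8.25.
Check each candidate in the original equation:
  w = 10: sqrt(9) = 3, while 2w - 17 = 3 — valid.
  w = 8.25: sqrt(0.25) = 0.5, while 2w - 17 = -0.5 — extraneous.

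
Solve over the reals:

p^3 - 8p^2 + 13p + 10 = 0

Possible rational roots are divisors of 10. Testing p = 5 gives 0, so (p - 5) is a factor.
Divide: p^3 - 8p^2 + 13p + 10 = (p - 5)(p^2 - 3p - 2).
Apply the quadratic formula to p^2 - 3p - 2 = 0: p = (3 +/- sqrt(17))/2, i.e. p ~= 3.5616 or p ~= -0.5616.

p = -0.5616 or p = 3.5616 or p = 5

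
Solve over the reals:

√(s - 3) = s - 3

s = 3 or s = 4

Square both sides: s - 3 = (s - 3)².
Expand and rearrange: s² - 7s + 12 = 0.
Solving gives s = 4 or s = 3.
Check each candidate in the original equation:
  s = 4: √(1) = 1, while s - 3 = 1 — valid.
  s = 3: √(0) = 0, while s - 3 = 0 — valid.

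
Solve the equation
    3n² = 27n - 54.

n = 3 or n = 6

Bring every term to one side: 3n² - 27n + 54 = 0.
Factor: 3(n - 3)(n - 6) = 0.
So n = 3 or n = 6.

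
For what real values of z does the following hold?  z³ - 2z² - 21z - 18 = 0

z = -3 or z = -1 or z = 6

Possible rational roots are divisors of -18. Testing z = -3 gives 0, so (z + 3) is a factor.
Divide: z³ - 2z² - 21z - 18 = (z + 3)(z² - 5z - 6).
Factor the quadratic: z = 6 or z = -1.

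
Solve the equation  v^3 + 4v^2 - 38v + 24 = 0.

Possible rational roots are divisors of 24. Testing v = 4 gives 0, so (v - 4) is a factor.
Divide: v^3 + 4v^2 - 38v + 24 = (v - 4)(v^2 + 8v - 6).
Apply the quadratic formula to v^2 + 8v - 6 = 0: v = (-8 +/- sqrt(88))/2, i.e. v ~= 0.6904 or v ~= -8.6904.

v = -8.6904 or v = 0.6904 or v = 4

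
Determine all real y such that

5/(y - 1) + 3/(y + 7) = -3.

Multiply both sides by (y - 1)(y + 7):
5(y + 7) + 3(y - 1) = -3(y - 1)(y + 7).
Expand and collect terms: -3y^2 - 26y - 11 = 0.
By the quadratic formula, y = (26 +/- sqrt(544)) / -6, so y ~= -8.2206 or y ~= -0.446.
Neither value makes a denominator zero (y != 1, y != -7), so both are valid.

y = -8.2206 or y = -0.446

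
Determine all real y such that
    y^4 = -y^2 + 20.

y = -2 or y = 2

Let u = y^2. The equation becomes u^2 + u - 20 = 0.
Factor: (u + 5)(u - 4) = 0, so u = -5 or u = 4.
y^2 = -5 < 0 has no real solution.
y^2 = 4 gives y = +/-2.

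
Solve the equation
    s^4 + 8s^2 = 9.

s = -1 or s = 1

Let u = s^2. The equation becomes u^2 + 8u - 9 = 0.
Factor: (u - 1)(u + 9) = 0, so u = 1 or u = -9.
s^2 = 1 gives s = +/-1.
s^2 = -9 < 0 has no real solution.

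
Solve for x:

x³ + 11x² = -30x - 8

x = -6.7016 or x = -4 or x = -0.2984

Rearrange: x³ + 11x² + 30x + 8 = 0.
Possible rational roots are divisors of 8. Testing x = -4 gives 0, so (x + 4) is a factor.
Divide: x³ + 11x² + 30x + 8 = (x + 4)(x² + 7x + 2).
Apply the quadratic formula to x² + 7x + 2 = 0: x = (-7 ± √41)/2, i.e. x ≈ -0.2984 or x ≈ -6.7016.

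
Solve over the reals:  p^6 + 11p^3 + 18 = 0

Let u = p^3. The equation becomes u^2 + 11u + 18 = 0.
Factor: (u + 2)(u + 9) = 0, so u = -2 or u = -9.
p^3 = -2 gives p = -(2)^(1/3) ~= -1.2599.
p^3 = -9 gives p = -(9)^(1/3) ~= -2.0801.

p = -2.0801 or p = -1.2599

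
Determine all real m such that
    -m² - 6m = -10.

m = -7.3589 or m = 1.3589

Rearrange to standard form: -m² - 6m + 10 = 0.
Discriminant: (-6)² − 4·(-1)·10 = 76.
Quadratic formula: m = (6 ± √76) / (-2).
So m = -√(19) - 3 ≈ -7.3589 or m = -3 + √(19) ≈ 1.3589.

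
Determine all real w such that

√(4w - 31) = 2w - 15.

Square both sides: 4w - 31 = (2w - 15)².
Expand and rearrange: 4w² - 64w + 256 = 0.
This gives the repeated root w = 8.
Check in the original equation:
  w = 8: √(1) = 1, while 2w - 15 = 1 — valid.

w = 8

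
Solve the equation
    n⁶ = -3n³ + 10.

Let u = n³. The equation becomes u² + 3u - 10 = 0.
Factor: (u + 5)(u - 2) = 0, so u = -5 or u = 2.
n³ = -5 gives n = -∛(5) ≈ -1.71.
n³ = 2 gives n = ∛(2) ≈ 1.2599.

n = -1.71 or n = 1.2599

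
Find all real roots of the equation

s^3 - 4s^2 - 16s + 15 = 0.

Possible rational roots are divisors of 15. Testing s = -3 gives 0, so (s + 3) is a factor.
Divide: s^3 - 4s^2 - 16s + 15 = (s + 3)(s^2 - 7s + 5).
Apply the quadratic formula to s^2 - 7s + 5 = 0: s = (7 +/- sqrt(29))/2, i.e. s ~= 6.1926 or s ~= 0.8074.

s = -3 or s = 0.8074 or s = 6.1926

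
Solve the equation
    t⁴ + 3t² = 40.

Let u = t². The equation becomes u² + 3u - 40 = 0.
Factor: (u + 8)(u - 5) = 0, so u = -8 or u = 5.
t² = -8 < 0 has no real solution.
t² = 5 gives t = ±√(5) ≈ ±2.2361.

t = -2.2361 or t = 2.2361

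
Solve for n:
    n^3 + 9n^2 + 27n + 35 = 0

n = -5

Possible rational roots are divisors of 35. Testing n = -5 gives 0, so (n + 5) is a factor.
Divide: n^3 + 9n^2 + 27n + 35 = (n + 5)(n^2 + 4n + 7).
The quadratic n^2 + 4n + 7 has discriminant -12 < 0, so no further real roots.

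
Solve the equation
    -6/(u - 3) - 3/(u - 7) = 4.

Multiply both sides by (u - 3)(u - 7):
-6(u - 7) - 3(u - 3) = 4(u - 3)(u - 7).
Expand and collect terms: 4u² - 31u + 33 = 0.
By the quadratic formula, u = (31 ± √433) / 8, so u ≈ 6.4761 or u ≈ 1.2739.
Neither value makes a denominator zero (u ≠ 3, u ≠ 7), so both are valid.

u = 1.2739 or u = 6.4761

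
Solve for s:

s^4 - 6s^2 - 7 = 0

Let u = s^2. The equation becomes u^2 - 6u - 7 = 0.
Factor: (u + 1)(u - 7) = 0, so u = -1 or u = 7.
s^2 = -1 < 0 has no real solution.
s^2 = 7 gives s = +/-sqrt(7) ~= +/-2.6458.

s = -2.6458 or s = 2.6458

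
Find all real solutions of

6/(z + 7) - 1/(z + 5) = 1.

z = -4 or z = -3

Multiply both sides by (z + 7)(z + 5):
6(z + 5) - (z + 7) = (z + 7)(z + 5).
Expand and collect terms: z^2 + 7z + 12 = 0.
Factor or apply the quadratic formula: z = -3 or z = -4.
Neither value makes a denominator zero (z != -7, z != -5), so both are valid.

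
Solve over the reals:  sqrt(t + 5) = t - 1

Square both sides: t + 5 = (t - 1)^2.
Expand and rearrange: t^2 - 3t - 4 = 0.
Solving gives t = 4 or t = -1.
Check each candidate in the original equation:
  t = 4: sqrt(9) = 3, while t - 1 = 3 — valid.
  t = -1: sqrt(4) = 2, while t - 1 = -2 — extraneous.

t = 4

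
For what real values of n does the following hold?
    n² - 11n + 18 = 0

Factor: (n - 9)(n - 2) = 0.
So n = 9 or n = 2.

n = 2 or n = 9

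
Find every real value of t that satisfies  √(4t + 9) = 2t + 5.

t = -2

Square both sides: 4t + 9 = (2t + 5)².
Expand and rearrange: 4t² + 16t + 16 = 0.
This gives the repeated root t = -2.
Check in the original equation:
  t = -2: √(1) = 1, while 2t + 5 = 1 — valid.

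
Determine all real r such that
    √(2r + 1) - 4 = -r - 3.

r = 0

Isolate the radical: √(2r + 1) = -r + 1.
Square both sides: 2r + 1 = (-r + 1)².
Expand and rearrange: r² - 4r = 0.
Solving gives r = 4 or r = 0.
Check each candidate in the original equation:
  r = 4: √(9) = 3, while -r + 1 = -3 — extraneous.
  r = 0: √(1) = 1, while -r + 1 = 1 — valid.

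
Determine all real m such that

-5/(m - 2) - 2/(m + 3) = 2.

m = -4.6085 or m = 0.1085

Multiply both sides by (m - 2)(m + 3):
-5(m + 3) - 2(m - 2) = 2(m - 2)(m + 3).
Expand and collect terms: 2m^2 + 9m - 1 = 0.
By the quadratic formula, m = (-9 +/- sqrt(89)) / 4, so m ~= 0.1085 or m ~= -4.6085.
Neither value makes a denominator zero (m != 2, m != -3), so both are valid.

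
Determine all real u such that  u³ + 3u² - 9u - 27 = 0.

Possible rational roots are divisors of -27. Testing u = 3 gives 0, so (u - 3) is a factor.
Divide: u³ + 3u² - 9u - 27 = (u - 3)(u² + 6u + 9).
The quadratic has the repeated root u = -3.

u = -3 or u = 3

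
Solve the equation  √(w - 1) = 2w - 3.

w = 2

Square both sides: w - 1 = (2w - 3)².
Expand and rearrange: 4w² - 13w + 10 = 0.
Solving gives w = 2 or w = 1.25.
Check each candidate in the original equation:
  w = 2: √(1) = 1, while 2w - 3 = 1 — valid.
  w = 1.25: √(0.25) = 0.5, while 2w - 3 = -0.5 — extraneous.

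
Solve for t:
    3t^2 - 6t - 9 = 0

Factor: 3(t + 1)(t - 3) = 0.
So t = -1 or t = 3.

t = -1 or t = 3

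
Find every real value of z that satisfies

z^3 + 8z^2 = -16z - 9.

z = -5.3028 or z = -1.6972 or z = -1

Rearrange: z^3 + 8z^2 + 16z + 9 = 0.
Possible rational roots are divisors of 9. Testing z = -1 gives 0, so (z + 1) is a factor.
Divide: z^3 + 8z^2 + 16z + 9 = (z + 1)(z^2 + 7z + 9).
Apply the quadratic formula to z^2 + 7z + 9 = 0: z = (-7 +/- sqrt(13))/2, i.e. z ~= -1.6972 or z ~= -5.3028.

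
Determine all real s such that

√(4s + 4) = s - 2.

s = 8

Square both sides: 4s + 4 = (s - 2)².
Expand and rearrange: s² - 8s = 0.
Solving gives s = 8 or s = 0.
Check each candidate in the original equation:
  s = 8: √(36) = 6, while s - 2 = 6 — valid.
  s = 0: √(4) = 2, while s - 2 = -2 — extraneous.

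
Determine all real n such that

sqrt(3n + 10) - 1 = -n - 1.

Isolate the radical: sqrt(3n + 10) = -n.
Square both sides: 3n + 10 = (-n)^2.
Expand and rearrange: n^2 - 3n - 10 = 0.
Solving gives n = 5 or n = -2.
Check each candidate in the original equation:
  n = 5: sqrt(25) = 5, while -n = -5 — extraneous.
  n = -2: sqrt(4) = 2, while -n = 2 — valid.

n = -2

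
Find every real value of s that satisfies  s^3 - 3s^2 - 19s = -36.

Rearrange: s^3 - 3s^2 - 19s + 36 = 0.
Possible rational roots are divisors of 36. Testing s = -4 gives 0, so (s + 4) is a factor.
Divide: s^3 - 3s^2 - 19s + 36 = (s + 4)(s^2 - 7s + 9).
Apply the quadratic formula to s^2 - 7s + 9 = 0: s = (7 +/- sqrt(13))/2, i.e. s ~= 5.3028 or s ~= 1.6972.

s = -4 or s = 1.6972 or s = 5.3028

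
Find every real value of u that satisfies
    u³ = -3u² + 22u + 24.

u = -6 or u = -1 or u = 4

Rearrange: u³ + 3u² - 22u - 24 = 0.
Possible rational roots are divisors of -24. Testing u = 4 gives 0, so (u - 4) is a factor.
Divide: u³ + 3u² - 22u - 24 = (u - 4)(u² + 7u + 6).
Factor the quadratic: u = -1 or u = -6.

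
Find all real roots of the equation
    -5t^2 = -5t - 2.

t = -0.3062 or t = 1.3062

Rearrange to standard form: -5t^2 + 5t + 2 = 0.
Discriminant: (5)^2 - 4*(-5)*2 = 65.
Quadratic formula: t = (-5 +/- sqrt(65)) / (-10).
So t = 1/2 - sqrt(65)/10 ~= -0.3062 or t = 1/2 + sqrt(65)/10 ~= 1.3062.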